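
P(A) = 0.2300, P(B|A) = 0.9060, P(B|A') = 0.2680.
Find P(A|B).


P(B) = P(B|A)*P(A) + P(B|A')*P(A')
= 0.9060*0.2300 + 0.2680*0.7700
= 0.208380 + 0.206360 = 0.414740
P(A|B) = 0.208380/0.414740 = 0.5024

P(A|B) = 0.5024


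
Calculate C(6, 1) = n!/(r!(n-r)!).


C(6,1) = 6!/(1! × 5!)
= 720/(1 × 120)
= 6

C(6,1) = 6


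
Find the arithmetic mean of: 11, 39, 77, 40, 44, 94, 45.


Sum = 11 + 39 + 77 + 40 + 44 + 94 + 45 = 350
n = 7
Mean = 350/7 = 50.0000

Mean = 50.0000


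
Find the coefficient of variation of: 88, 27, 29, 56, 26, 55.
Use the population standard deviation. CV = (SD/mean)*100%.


Mean = 46.8333
SD = 22.3265
CV = (22.3265/46.8333)*100 = 47.6722%

CV = 47.6722%


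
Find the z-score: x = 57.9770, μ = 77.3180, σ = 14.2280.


z = (57.9770 - 77.3180)/14.2280
= -19.3410/14.2280
= -1.3594

z = -1.3594


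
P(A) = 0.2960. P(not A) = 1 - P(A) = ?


P(not A) = 1 - 0.2960 = 0.7040

P(not A) = 0.7040


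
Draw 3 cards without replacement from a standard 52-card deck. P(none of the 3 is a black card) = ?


P(no black cards) = (26/52) × (25/51) × (24/50)
= 0.1176

P = 0.1176


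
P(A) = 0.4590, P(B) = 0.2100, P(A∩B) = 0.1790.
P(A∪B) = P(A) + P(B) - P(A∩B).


P(A∪B) = 0.4590 + 0.2100 - 0.1790
= 0.6690 - 0.1790
= 0.4900

P(A∪B) = 0.4900


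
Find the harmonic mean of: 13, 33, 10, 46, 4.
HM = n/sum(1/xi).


Sum of reciprocals = 1/13 + 1/33 + 1/10 + 1/46 + 1/4 = 0.478965
HM = 5/0.478965 = 10.4392

HM = 10.4392


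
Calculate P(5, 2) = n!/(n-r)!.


P(5,2) = 5!/3!
= 120/6
= 20

P(5,2) = 20


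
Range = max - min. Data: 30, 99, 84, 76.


Max = 99, Min = 30
Range = 99 - 30 = 69

Range = 69


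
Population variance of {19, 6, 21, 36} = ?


Mean = 20.5000
Squared deviations: 2.2500, 210.2500, 0.2500, 240.2500
Sum = 453.0000
Variance = 453.0000/4 = 113.2500

Variance = 113.2500


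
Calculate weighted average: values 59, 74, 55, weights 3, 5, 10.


Numerator = 59*3 + 74*5 + 55*10 = 1097
Denominator = 3 + 5 + 10 = 18
WM = 1097/18 = 60.9444

WM = 60.9444


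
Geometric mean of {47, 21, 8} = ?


Product = 47 × 21 × 8 = 7896
GM = 7896^(1/3) = 19.9130

GM = 19.9130


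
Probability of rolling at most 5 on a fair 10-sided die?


Favorable outcomes (roll ≤ 5): 5
Total outcomes = 10
P = 5/10 = 0.5000

P = 0.5000


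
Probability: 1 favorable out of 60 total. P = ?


P = 1/60 = 0.0167

P = 0.0167


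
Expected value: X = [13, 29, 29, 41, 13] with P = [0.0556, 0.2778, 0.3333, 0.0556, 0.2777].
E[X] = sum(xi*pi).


E[X] = 13*0.0556 + 29*0.2778 + 29*0.3333 + 41*0.0556 + 13*0.2777
= 0.7228 + 8.0562 + 9.6657 + 2.2796 + 3.6101
= 24.3344

E[X] = 24.3344


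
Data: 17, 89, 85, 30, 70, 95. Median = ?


Sorted: 17, 30, 70, 85, 89, 95
n = 6 (even)
Middle values: 70 and 85
Median = (70+85)/2 = 77.5000

Median = 77.5000


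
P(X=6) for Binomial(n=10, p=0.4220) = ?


C(10,6) = 210
p^6 = 0.005648
(1-p)^4 = 0.111612
P = 210 * 0.005648 * 0.111612 = 0.1324

P(X=6) = 0.1324


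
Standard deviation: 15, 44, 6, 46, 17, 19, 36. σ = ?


Mean = 26.1429
Variance = 210.6939
SD = sqrt(210.6939) = 14.5153

SD = 14.5153


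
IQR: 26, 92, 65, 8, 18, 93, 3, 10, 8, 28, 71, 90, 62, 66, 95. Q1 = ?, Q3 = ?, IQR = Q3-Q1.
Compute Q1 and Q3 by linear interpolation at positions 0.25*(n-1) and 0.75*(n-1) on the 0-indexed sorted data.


Sorted: 3, 8, 8, 10, 18, 26, 28, 62, 65, 66, 71, 90, 92, 93, 95
Q1 (25th %ile) = 14.0000
Q3 (75th %ile) = 80.5000
IQR = 80.5000 - 14.0000 = 66.5000

IQR = 66.5000


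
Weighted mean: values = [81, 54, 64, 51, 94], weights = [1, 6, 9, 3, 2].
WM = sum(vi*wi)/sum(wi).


Numerator = 81*1 + 54*6 + 64*9 + 51*3 + 94*2 = 1322
Denominator = 1 + 6 + 9 + 3 + 2 = 21
WM = 1322/21 = 62.9524

WM = 62.9524


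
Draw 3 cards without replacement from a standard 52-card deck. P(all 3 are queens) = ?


P(all queens) = (4/52) × (3/51) × (2/50)
= 0.0002

P = 0.0002


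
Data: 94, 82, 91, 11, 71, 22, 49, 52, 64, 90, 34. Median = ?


Sorted: 11, 22, 34, 49, 52, 64, 71, 82, 90, 91, 94
n = 11 (odd)
Middle value = 64

Median = 64


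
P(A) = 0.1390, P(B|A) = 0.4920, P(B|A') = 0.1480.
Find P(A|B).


P(B) = P(B|A)*P(A) + P(B|A')*P(A')
= 0.4920*0.1390 + 0.1480*0.8610
= 0.068388 + 0.127428 = 0.195816
P(A|B) = 0.068388/0.195816 = 0.3492

P(A|B) = 0.3492


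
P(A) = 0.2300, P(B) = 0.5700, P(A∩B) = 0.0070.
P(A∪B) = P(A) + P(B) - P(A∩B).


P(A∪B) = 0.2300 + 0.5700 - 0.0070
= 0.8000 - 0.0070
= 0.7930

P(A∪B) = 0.7930


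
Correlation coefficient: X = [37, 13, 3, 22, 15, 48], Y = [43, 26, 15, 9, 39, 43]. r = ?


Mean X = 23.0000, Mean Y = 29.1667
SD X = 15.198684, SD Y = 13.520560
Cov = 132.666667
r = 132.666667/(15.198684*13.520560) = 0.6456

r = 0.6456


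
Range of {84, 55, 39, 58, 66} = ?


Max = 84, Min = 39
Range = 84 - 39 = 45

Range = 45


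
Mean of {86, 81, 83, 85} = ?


Sum = 86 + 81 + 83 + 85 = 335
n = 4
Mean = 335/4 = 83.7500

Mean = 83.7500


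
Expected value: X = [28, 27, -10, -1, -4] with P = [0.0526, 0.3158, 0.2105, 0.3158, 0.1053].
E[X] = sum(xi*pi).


E[X] = 28*0.0526 + 27*0.3158 - 10*0.2105 - 1*0.3158 - 4*0.1053
= 1.4728 + 8.5266 - 2.1050 - 0.3158 - 0.4212
= 7.1574

E[X] = 7.1574


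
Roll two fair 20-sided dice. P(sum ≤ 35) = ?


Total outcomes = 20×20 = 400
Favorable (sum ≤ 35): 385
P = 385/400 = 0.9625

P = 0.9625


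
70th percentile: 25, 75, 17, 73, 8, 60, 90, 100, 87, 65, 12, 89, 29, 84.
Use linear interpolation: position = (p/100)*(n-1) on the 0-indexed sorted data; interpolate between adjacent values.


Sorted: 8, 12, 17, 25, 29, 60, 65, 73, 75, 84, 87, 89, 90, 100
n = 14
Index = 70/100 * 13 = 9.1000
Lower = data[9] = 84, Upper = data[10] = 87
P70 = 84 + 0.1000*(3) = 84.3000

P70 = 84.3000


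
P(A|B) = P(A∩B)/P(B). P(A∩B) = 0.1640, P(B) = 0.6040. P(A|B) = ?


P(A|B) = 0.1640/0.6040 = 0.2715

P(A|B) = 0.2715


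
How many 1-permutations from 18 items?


P(18,1) = 18!/17!
= 6402373705728000/355687428096000
= 18

P(18,1) = 18


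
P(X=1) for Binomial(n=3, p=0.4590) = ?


C(3,1) = 3
p^1 = 0.459000
(1-p)^2 = 0.292681
P = 3 * 0.459000 * 0.292681 = 0.4030

P(X=1) = 0.4030


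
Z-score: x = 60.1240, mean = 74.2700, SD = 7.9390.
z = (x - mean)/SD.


z = (60.1240 - 74.2700)/7.9390
= -14.1460/7.9390
= -1.7818

z = -1.7818


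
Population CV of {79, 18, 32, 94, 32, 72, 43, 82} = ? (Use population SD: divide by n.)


Mean = 56.5000
SD = 26.6177
CV = (26.6177/56.5000)*100 = 47.1109%

CV = 47.1109%


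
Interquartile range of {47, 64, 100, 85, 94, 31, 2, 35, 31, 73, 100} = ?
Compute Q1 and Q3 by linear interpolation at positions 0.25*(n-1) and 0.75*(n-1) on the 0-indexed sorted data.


Sorted: 2, 31, 31, 35, 47, 64, 73, 85, 94, 100, 100
Q1 (25th %ile) = 33.0000
Q3 (75th %ile) = 89.5000
IQR = 89.5000 - 33.0000 = 56.5000

IQR = 56.5000


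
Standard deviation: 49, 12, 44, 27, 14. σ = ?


Mean = 29.2000
Variance = 228.5600
SD = sqrt(228.5600) = 15.1182

SD = 15.1182


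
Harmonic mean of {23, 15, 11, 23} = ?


Sum of reciprocals = 1/23 + 1/15 + 1/11 + 1/23 = 0.244532
HM = 4/0.244532 = 16.3578

HM = 16.3578


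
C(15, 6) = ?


C(15,6) = 15!/(6! × 9!)
= 1307674368000/(720 × 362880)
= 5005

C(15,6) = 5005


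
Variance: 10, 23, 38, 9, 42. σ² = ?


Mean = 24.4000
Squared deviations: 207.3600, 1.9600, 184.9600, 237.1600, 309.7600
Sum = 941.2000
Variance = 941.2000/5 = 188.2400

Variance = 188.2400


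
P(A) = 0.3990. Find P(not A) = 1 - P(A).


P(not A) = 1 - 0.3990 = 0.6010

P(not A) = 0.6010


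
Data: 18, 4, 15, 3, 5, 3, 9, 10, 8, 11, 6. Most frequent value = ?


Frequencies: 3:2, 4:1, 5:1, 6:1, 8:1, 9:1, 10:1, 11:1, 15:1, 18:1
Max frequency = 2
Mode = 3

Mode = 3


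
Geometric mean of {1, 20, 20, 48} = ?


Product = 1 × 20 × 20 × 48 = 19200
GM = 19200^(1/4) = 11.7713

GM = 11.7713


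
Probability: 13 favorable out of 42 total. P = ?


P = 13/42 = 0.3095

P = 0.3095


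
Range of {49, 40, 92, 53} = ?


Max = 92, Min = 40
Range = 92 - 40 = 52

Range = 52


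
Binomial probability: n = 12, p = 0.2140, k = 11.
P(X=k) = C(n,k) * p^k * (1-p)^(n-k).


C(12,11) = 12
p^11 = 4.310737e-08
(1-p)^1 = 0.786000
P = 12 * 4.310737e-08 * 0.786000 = 4.0659e-07

P(X=11) = 4.0659e-07


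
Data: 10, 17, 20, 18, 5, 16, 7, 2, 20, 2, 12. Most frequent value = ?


Frequencies: 2:2, 5:1, 7:1, 10:1, 12:1, 16:1, 17:1, 18:1, 20:2
Max frequency = 2
Mode = 2, 20

Mode = 2, 20


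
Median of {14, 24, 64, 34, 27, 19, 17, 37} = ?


Sorted: 14, 17, 19, 24, 27, 34, 37, 64
n = 8 (even)
Middle values: 24 and 27
Median = (24+27)/2 = 25.5000

Median = 25.5000


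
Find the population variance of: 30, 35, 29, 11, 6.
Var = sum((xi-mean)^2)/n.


Mean = 22.2000
Squared deviations: 60.8400, 163.8400, 46.2400, 125.4400, 262.4400
Sum = 658.8000
Variance = 658.8000/5 = 131.7600

Variance = 131.7600


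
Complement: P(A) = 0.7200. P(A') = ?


P(not A) = 1 - 0.7200 = 0.2800

P(not A) = 0.2800


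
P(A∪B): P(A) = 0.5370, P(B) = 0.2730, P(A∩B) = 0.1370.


P(A∪B) = 0.5370 + 0.2730 - 0.1370
= 0.8100 - 0.1370
= 0.6730

P(A∪B) = 0.6730


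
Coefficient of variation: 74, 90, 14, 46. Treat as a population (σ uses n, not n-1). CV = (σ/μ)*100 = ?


Mean = 56.0000
SD = 28.9137
CV = (28.9137/56.0000)*100 = 51.6315%

CV = 51.6315%


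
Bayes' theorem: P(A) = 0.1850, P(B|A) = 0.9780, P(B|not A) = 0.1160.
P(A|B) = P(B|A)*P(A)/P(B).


P(B) = P(B|A)*P(A) + P(B|A')*P(A')
= 0.9780*0.1850 + 0.1160*0.8150
= 0.180930 + 0.094540 = 0.275470
P(A|B) = 0.180930/0.275470 = 0.6568

P(A|B) = 0.6568


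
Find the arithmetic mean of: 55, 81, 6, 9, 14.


Sum = 55 + 81 + 6 + 9 + 14 = 165
n = 5
Mean = 165/5 = 33.0000

Mean = 33.0000


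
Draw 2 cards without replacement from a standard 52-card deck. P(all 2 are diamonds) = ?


P(all diamonds) = (13/52) × (12/51)
= 0.0588

P = 0.0588


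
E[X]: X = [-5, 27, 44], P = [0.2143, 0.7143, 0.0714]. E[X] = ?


E[X] = -5*0.2143 + 27*0.7143 + 44*0.0714
= -1.0715 + 19.2861 + 3.1416
= 21.3562

E[X] = 21.3562


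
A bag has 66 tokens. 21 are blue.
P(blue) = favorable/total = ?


P = 21/66 = 0.3182

P = 0.3182


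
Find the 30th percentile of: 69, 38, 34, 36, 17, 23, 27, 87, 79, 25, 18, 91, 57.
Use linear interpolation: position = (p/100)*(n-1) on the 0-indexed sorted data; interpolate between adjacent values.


Sorted: 17, 18, 23, 25, 27, 34, 36, 38, 57, 69, 79, 87, 91
n = 13
Index = 30/100 * 12 = 3.6000
Lower = data[3] = 25, Upper = data[4] = 27
P30 = 25 + 0.6000*(2) = 26.2000

P30 = 26.2000


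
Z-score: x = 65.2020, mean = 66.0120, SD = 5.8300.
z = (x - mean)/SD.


z = (65.2020 - 66.0120)/5.8300
= -0.8100/5.8300
= -0.1389

z = -0.1389


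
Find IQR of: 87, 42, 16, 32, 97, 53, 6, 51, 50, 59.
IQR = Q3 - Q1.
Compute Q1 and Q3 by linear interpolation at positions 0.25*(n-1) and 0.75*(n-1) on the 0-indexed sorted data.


Sorted: 6, 16, 32, 42, 50, 51, 53, 59, 87, 97
Q1 (25th %ile) = 34.5000
Q3 (75th %ile) = 57.5000
IQR = 57.5000 - 34.5000 = 23.0000

IQR = 23.0000


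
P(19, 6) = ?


P(19,6) = 19!/13!
= 121645100408832000/6227020800
= 19535040

P(19,6) = 19535040


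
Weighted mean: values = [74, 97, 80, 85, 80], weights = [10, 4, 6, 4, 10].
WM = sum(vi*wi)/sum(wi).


Numerator = 74*10 + 97*4 + 80*6 + 85*4 + 80*10 = 2748
Denominator = 10 + 4 + 6 + 4 + 10 = 34
WM = 2748/34 = 80.8235

WM = 80.8235


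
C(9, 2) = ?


C(9,2) = 9!/(2! × 7!)
= 362880/(2 × 5040)
= 36

C(9,2) = 36


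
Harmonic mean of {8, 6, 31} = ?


Sum of reciprocals = 1/8 + 1/6 + 1/31 = 0.323925
HM = 3/0.323925 = 9.2614

HM = 9.2614


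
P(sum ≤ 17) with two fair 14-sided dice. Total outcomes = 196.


Total outcomes = 14×14 = 196
Favorable (sum ≤ 17): 130
P = 130/196 = 0.6633

P = 0.6633


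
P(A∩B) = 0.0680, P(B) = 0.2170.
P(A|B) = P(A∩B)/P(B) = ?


P(A|B) = 0.0680/0.2170 = 0.3134

P(A|B) = 0.3134


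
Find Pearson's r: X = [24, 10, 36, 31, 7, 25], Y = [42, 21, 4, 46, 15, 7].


Mean X = 22.1667, Mean Y = 22.5000
SD X = 10.478815, SD Y = 16.194135
Cov = 12.583333
r = 12.583333/(10.478815*16.194135) = 0.0742

r = 0.0742


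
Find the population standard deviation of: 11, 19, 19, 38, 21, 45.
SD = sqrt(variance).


Mean = 25.5000
Variance = 141.9167
SD = sqrt(141.9167) = 11.9129

SD = 11.9129


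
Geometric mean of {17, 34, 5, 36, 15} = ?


Product = 17 × 34 × 5 × 36 × 15 = 1560600
GM = 1560600^(1/5) = 17.3244

GM = 17.3244


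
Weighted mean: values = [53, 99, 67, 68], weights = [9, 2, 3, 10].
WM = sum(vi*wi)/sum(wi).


Numerator = 53*9 + 99*2 + 67*3 + 68*10 = 1556
Denominator = 9 + 2 + 3 + 10 = 24
WM = 1556/24 = 64.8333

WM = 64.8333


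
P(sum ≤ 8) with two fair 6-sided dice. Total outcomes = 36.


Total outcomes = 6×6 = 36
Favorable (sum ≤ 8): 26
P = 26/36 = 0.7222

P = 0.7222


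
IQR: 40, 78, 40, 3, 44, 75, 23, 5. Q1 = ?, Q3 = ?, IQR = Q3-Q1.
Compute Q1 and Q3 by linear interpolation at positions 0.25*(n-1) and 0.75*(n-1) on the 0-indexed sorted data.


Sorted: 3, 5, 23, 40, 40, 44, 75, 78
Q1 (25th %ile) = 18.5000
Q3 (75th %ile) = 51.7500
IQR = 51.7500 - 18.5000 = 33.2500

IQR = 33.2500


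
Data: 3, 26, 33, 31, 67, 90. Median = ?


Sorted: 3, 26, 31, 33, 67, 90
n = 6 (even)
Middle values: 31 and 33
Median = (31+33)/2 = 32.0000

Median = 32.0000


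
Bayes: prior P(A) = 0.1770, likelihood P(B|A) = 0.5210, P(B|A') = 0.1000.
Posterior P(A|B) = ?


P(B) = P(B|A)*P(A) + P(B|A')*P(A')
= 0.5210*0.1770 + 0.1000*0.8230
= 0.092217 + 0.082300 = 0.174517
P(A|B) = 0.092217/0.174517 = 0.5284

P(A|B) = 0.5284


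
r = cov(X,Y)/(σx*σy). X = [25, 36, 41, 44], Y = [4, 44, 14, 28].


Mean X = 36.5000, Mean Y = 22.5000
SD X = 7.228416, SD Y = 15.058220
Cov = 51.250000
r = 51.250000/(7.228416*15.058220) = 0.4708

r = 0.4708


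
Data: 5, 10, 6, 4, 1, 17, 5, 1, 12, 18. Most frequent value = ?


Frequencies: 1:2, 4:1, 5:2, 6:1, 10:1, 12:1, 17:1, 18:1
Max frequency = 2
Mode = 1, 5

Mode = 1, 5


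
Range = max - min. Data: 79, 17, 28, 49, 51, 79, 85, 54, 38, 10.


Max = 85, Min = 10
Range = 85 - 10 = 75

Range = 75


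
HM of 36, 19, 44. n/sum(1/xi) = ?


Sum of reciprocals = 1/36 + 1/19 + 1/44 = 0.103137
HM = 3/0.103137 = 29.0876

HM = 29.0876


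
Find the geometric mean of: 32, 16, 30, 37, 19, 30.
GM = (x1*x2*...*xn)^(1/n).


Product = 32 × 16 × 30 × 37 × 19 × 30 = 323942400
GM = 323942400^(1/6) = 26.2066

GM = 26.2066


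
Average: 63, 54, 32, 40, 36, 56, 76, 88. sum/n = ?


Sum = 63 + 54 + 32 + 40 + 36 + 56 + 76 + 88 = 445
n = 8
Mean = 445/8 = 55.6250

Mean = 55.6250


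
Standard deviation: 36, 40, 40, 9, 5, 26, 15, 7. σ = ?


Mean = 22.2500
Variance = 198.9375
SD = sqrt(198.9375) = 14.1045

SD = 14.1045


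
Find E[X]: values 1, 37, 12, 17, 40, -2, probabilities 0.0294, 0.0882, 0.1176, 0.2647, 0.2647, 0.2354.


E[X] = 1*0.0294 + 37*0.0882 + 12*0.1176 + 17*0.2647 + 40*0.2647 - 2*0.2354
= 0.0294 + 3.2634 + 1.4112 + 4.4999 + 10.5880 - 0.4708
= 19.3211

E[X] = 19.3211


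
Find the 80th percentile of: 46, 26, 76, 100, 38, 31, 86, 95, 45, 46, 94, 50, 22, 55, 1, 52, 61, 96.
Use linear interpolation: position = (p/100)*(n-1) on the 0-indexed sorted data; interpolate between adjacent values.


Sorted: 1, 22, 26, 31, 38, 45, 46, 46, 50, 52, 55, 61, 76, 86, 94, 95, 96, 100
n = 18
Index = 80/100 * 17 = 13.6000
Lower = data[13] = 86, Upper = data[14] = 94
P80 = 86 + 0.6000*(8) = 90.8000

P80 = 90.8000


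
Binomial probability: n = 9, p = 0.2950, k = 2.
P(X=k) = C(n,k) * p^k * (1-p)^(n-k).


C(9,2) = 36
p^2 = 0.087025
(1-p)^7 = 0.086561
P = 36 * 0.087025 * 0.086561 = 0.2712

P(X=2) = 0.2712


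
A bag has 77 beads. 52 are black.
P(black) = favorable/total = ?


P = 52/77 = 0.6753

P = 0.6753


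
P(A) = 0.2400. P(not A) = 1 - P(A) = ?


P(not A) = 1 - 0.2400 = 0.7600

P(not A) = 0.7600


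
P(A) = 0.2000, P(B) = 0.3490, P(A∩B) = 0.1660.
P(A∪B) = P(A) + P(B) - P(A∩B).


P(A∪B) = 0.2000 + 0.3490 - 0.1660
= 0.5490 - 0.1660
= 0.3830

P(A∪B) = 0.3830


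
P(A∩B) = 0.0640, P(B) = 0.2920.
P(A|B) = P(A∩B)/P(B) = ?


P(A|B) = 0.0640/0.2920 = 0.2192

P(A|B) = 0.2192


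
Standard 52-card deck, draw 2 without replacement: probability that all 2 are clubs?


P(all clubs) = (13/52) × (12/51)
= 0.0588

P = 0.0588


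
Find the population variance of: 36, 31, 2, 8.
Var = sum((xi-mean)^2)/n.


Mean = 19.2500
Squared deviations: 280.5625, 138.0625, 297.5625, 126.5625
Sum = 842.7500
Variance = 842.7500/4 = 210.6875

Variance = 210.6875


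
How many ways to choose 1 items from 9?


C(9,1) = 9!/(1! × 8!)
= 362880/(1 × 40320)
= 9

C(9,1) = 9


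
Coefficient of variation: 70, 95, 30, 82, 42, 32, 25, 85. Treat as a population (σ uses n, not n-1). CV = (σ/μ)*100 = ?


Mean = 57.6250
SD = 26.5091
CV = (26.5091/57.6250)*100 = 46.0028%

CV = 46.0028%


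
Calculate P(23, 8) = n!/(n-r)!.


P(23,8) = 23!/15!
= 25852016738884976640000/1307674368000
= 19769460480

P(23,8) = 19769460480


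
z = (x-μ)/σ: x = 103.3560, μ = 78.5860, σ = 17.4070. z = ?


z = (103.3560 - 78.5860)/17.4070
= 24.7700/17.4070
= 1.4230

z = 1.4230


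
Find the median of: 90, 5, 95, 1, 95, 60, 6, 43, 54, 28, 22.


Sorted: 1, 5, 6, 22, 28, 43, 54, 60, 90, 95, 95
n = 11 (odd)
Middle value = 43

Median = 43


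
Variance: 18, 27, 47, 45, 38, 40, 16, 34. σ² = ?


Mean = 33.1250
Squared deviations: 228.7656, 37.5156, 192.5156, 141.0156, 23.7656, 47.2656, 293.2656, 0.7656
Sum = 964.8750
Variance = 964.8750/8 = 120.6094

Variance = 120.6094


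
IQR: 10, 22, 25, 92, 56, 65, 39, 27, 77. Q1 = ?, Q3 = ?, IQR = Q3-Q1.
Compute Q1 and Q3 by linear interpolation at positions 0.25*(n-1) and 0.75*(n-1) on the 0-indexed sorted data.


Sorted: 10, 22, 25, 27, 39, 56, 65, 77, 92
Q1 (25th %ile) = 25.0000
Q3 (75th %ile) = 65.0000
IQR = 65.0000 - 25.0000 = 40.0000

IQR = 40.0000


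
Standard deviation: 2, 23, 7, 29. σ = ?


Mean = 15.2500
Variance = 123.1875
SD = sqrt(123.1875) = 11.0990

SD = 11.0990


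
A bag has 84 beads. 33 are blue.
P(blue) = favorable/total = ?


P = 33/84 = 0.3929

P = 0.3929


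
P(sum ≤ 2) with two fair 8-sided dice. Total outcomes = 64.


Total outcomes = 8×8 = 64
Favorable (sum ≤ 2): 1
P = 1/64 = 0.0156

P = 0.0156


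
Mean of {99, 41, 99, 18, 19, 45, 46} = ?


Sum = 99 + 41 + 99 + 18 + 19 + 45 + 46 = 367
n = 7
Mean = 367/7 = 52.4286

Mean = 52.4286


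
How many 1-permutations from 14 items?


P(14,1) = 14!/13!
= 87178291200/6227020800
= 14

P(14,1) = 14


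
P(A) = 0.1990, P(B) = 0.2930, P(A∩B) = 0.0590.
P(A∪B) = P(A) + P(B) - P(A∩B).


P(A∪B) = 0.1990 + 0.2930 - 0.0590
= 0.4920 - 0.0590
= 0.4330

P(A∪B) = 0.4330


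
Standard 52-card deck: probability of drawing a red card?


26 red cards in 52 cards
P = 26/52 = 0.5000

P = 0.5000


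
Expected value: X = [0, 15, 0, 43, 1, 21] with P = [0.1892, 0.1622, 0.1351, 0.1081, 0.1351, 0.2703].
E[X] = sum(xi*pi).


E[X] = 0*0.1892 + 15*0.1622 + 0*0.1351 + 43*0.1081 + 1*0.1351 + 21*0.2703
= 0 + 2.4330 + 0 + 4.6483 + 0.1351 + 5.6763
= 12.8927

E[X] = 12.8927


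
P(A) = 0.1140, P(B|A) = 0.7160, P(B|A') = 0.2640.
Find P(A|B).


P(B) = P(B|A)*P(A) + P(B|A')*P(A')
= 0.7160*0.1140 + 0.2640*0.8860
= 0.081624 + 0.233904 = 0.315528
P(A|B) = 0.081624/0.315528 = 0.2587

P(A|B) = 0.2587


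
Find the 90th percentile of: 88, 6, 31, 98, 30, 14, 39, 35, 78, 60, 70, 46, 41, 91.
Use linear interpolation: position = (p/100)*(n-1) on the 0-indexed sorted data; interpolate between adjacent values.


Sorted: 6, 14, 30, 31, 35, 39, 41, 46, 60, 70, 78, 88, 91, 98
n = 14
Index = 90/100 * 13 = 11.7000
Lower = data[11] = 88, Upper = data[12] = 91
P90 = 88 + 0.7000*(3) = 90.1000

P90 = 90.1000


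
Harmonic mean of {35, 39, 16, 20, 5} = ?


Sum of reciprocals = 1/35 + 1/39 + 1/16 + 1/20 + 1/5 = 0.366712
HM = 5/0.366712 = 13.6347

HM = 13.6347


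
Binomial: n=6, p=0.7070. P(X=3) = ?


C(6,3) = 20
p^3 = 0.353393
(1-p)^3 = 0.025154
P = 20 * 0.353393 * 0.025154 = 0.1778

P(X=3) = 0.1778


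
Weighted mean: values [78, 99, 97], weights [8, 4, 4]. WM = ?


Numerator = 78*8 + 99*4 + 97*4 = 1408
Denominator = 8 + 4 + 4 = 16
WM = 1408/16 = 88.0000

WM = 88.0000


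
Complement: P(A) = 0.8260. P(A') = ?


P(not A) = 1 - 0.8260 = 0.1740

P(not A) = 0.1740


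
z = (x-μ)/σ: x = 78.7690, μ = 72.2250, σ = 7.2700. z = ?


z = (78.7690 - 72.2250)/7.2700
= 6.5440/7.2700
= 0.9001

z = 0.9001


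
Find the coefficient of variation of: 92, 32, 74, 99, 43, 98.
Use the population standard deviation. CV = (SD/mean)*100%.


Mean = 73.0000
SD = 26.5957
CV = (26.5957/73.0000)*100 = 36.4325%

CV = 36.4325%


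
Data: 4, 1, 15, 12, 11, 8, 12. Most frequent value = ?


Frequencies: 1:1, 4:1, 8:1, 11:1, 12:2, 15:1
Max frequency = 2
Mode = 12

Mode = 12


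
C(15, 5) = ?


C(15,5) = 15!/(5! × 10!)
= 1307674368000/(120 × 3628800)
= 3003

C(15,5) = 3003


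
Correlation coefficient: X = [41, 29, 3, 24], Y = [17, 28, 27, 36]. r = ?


Mean X = 24.2500, Mean Y = 27.0000
SD X = 13.736357, SD Y = 6.745369
Cov = -41.250000
r = -41.250000/(13.736357*6.745369) = -0.4452

r = -0.4452


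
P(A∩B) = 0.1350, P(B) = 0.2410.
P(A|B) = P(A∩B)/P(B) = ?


P(A|B) = 0.1350/0.2410 = 0.5602

P(A|B) = 0.5602


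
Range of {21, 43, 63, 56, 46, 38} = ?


Max = 63, Min = 21
Range = 63 - 21 = 42

Range = 42


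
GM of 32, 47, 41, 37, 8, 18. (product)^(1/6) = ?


Product = 32 × 47 × 41 × 37 × 8 × 18 = 328545792
GM = 328545792^(1/6) = 26.2683

GM = 26.2683


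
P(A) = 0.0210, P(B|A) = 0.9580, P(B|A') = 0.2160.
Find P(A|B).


P(B) = P(B|A)*P(A) + P(B|A')*P(A')
= 0.9580*0.0210 + 0.2160*0.9790
= 0.020118 + 0.211464 = 0.231582
P(A|B) = 0.020118/0.231582 = 0.0869

P(A|B) = 0.0869


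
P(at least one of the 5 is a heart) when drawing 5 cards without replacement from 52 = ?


P(at least one) = 1 - P(none)
P(none) = (39/52) × (38/51) × (37/50) × (36/49) × (35/48) = 0.221534
P(at least one) = 1 - 0.221534 = 0.7785

P = 0.7785


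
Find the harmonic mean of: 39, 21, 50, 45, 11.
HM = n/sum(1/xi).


Sum of reciprocals = 1/39 + 1/21 + 1/50 + 1/45 + 1/11 = 0.206391
HM = 5/0.206391 = 24.2258

HM = 24.2258


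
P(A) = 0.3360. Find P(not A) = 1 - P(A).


P(not A) = 1 - 0.3360 = 0.6640

P(not A) = 0.6640


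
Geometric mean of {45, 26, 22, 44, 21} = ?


Product = 45 × 26 × 22 × 44 × 21 = 23783760
GM = 23783760^(1/5) = 29.8714

GM = 29.8714


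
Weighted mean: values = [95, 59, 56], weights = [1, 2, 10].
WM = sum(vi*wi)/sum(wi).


Numerator = 95*1 + 59*2 + 56*10 = 773
Denominator = 1 + 2 + 10 = 13
WM = 773/13 = 59.4615

WM = 59.4615


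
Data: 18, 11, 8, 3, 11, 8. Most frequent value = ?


Frequencies: 3:1, 8:2, 11:2, 18:1
Max frequency = 2
Mode = 8, 11

Mode = 8, 11


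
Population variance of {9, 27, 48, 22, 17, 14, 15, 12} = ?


Mean = 20.5000
Squared deviations: 132.2500, 42.2500, 756.2500, 2.2500, 12.2500, 42.2500, 30.2500, 72.2500
Sum = 1090.0000
Variance = 1090.0000/8 = 136.2500

Variance = 136.2500


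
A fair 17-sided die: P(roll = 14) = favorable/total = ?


Favorable outcomes (roll = 14): 1
Total outcomes = 17
P = 1/17 = 0.0588

P = 0.0588


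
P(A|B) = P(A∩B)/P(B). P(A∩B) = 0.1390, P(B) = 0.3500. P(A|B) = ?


P(A|B) = 0.1390/0.3500 = 0.3971

P(A|B) = 0.3971


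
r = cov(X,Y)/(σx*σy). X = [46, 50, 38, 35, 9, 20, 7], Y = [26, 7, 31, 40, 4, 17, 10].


Mean X = 29.2857, Mean Y = 19.2857
SD X = 16.086501, SD Y = 12.463825
Cov = 88.061224
r = 88.061224/(16.086501*12.463825) = 0.4392

r = 0.4392


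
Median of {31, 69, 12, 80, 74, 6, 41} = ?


Sorted: 6, 12, 31, 41, 69, 74, 80
n = 7 (odd)
Middle value = 41

Median = 41


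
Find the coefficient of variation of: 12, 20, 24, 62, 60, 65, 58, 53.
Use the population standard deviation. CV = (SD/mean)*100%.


Mean = 44.2500
SD = 20.3024
CV = (20.3024/44.2500)*100 = 45.8811%

CV = 45.8811%


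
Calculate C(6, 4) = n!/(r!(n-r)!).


C(6,4) = 6!/(4! × 2!)
= 720/(24 × 2)
= 15

C(6,4) = 15


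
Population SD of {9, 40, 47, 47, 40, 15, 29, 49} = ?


Mean = 34.5000
Variance = 205.5000
SD = sqrt(205.5000) = 14.3353

SD = 14.3353


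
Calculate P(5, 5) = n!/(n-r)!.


P(5,5) = 5!/0!
= 120/1
= 120

P(5,5) = 120


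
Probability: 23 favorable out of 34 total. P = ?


P = 23/34 = 0.6765

P = 0.6765


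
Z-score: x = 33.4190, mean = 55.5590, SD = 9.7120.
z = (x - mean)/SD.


z = (33.4190 - 55.5590)/9.7120
= -22.1400/9.7120
= -2.2797

z = -2.2797


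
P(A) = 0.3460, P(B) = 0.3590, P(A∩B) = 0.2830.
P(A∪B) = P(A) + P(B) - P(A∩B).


P(A∪B) = 0.3460 + 0.3590 - 0.2830
= 0.7050 - 0.2830
= 0.4220

P(A∪B) = 0.4220


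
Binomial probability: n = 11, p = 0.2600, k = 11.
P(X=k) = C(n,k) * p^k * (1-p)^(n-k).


C(11,11) = 1
p^11 = 3.670344e-07
(1-p)^0 = 1.000000
P = 1 * 3.670344e-07 * 1.000000 = 3.6703e-07

P(X=11) = 3.6703e-07


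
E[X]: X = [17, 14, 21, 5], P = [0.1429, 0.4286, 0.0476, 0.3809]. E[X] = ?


E[X] = 17*0.1429 + 14*0.4286 + 21*0.0476 + 5*0.3809
= 2.4293 + 6.0004 + 0.9996 + 1.9045
= 11.3338

E[X] = 11.3338


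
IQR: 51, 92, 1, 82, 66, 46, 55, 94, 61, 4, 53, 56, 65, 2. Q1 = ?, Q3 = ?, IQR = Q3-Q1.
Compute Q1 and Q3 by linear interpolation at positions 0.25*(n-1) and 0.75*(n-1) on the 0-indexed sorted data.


Sorted: 1, 2, 4, 46, 51, 53, 55, 56, 61, 65, 66, 82, 92, 94
Q1 (25th %ile) = 47.2500
Q3 (75th %ile) = 65.7500
IQR = 65.7500 - 47.2500 = 18.5000

IQR = 18.5000


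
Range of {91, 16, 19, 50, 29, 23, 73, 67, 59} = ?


Max = 91, Min = 16
Range = 91 - 16 = 75

Range = 75


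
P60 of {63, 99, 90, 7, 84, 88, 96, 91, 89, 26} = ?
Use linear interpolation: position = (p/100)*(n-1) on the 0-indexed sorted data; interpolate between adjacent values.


Sorted: 7, 26, 63, 84, 88, 89, 90, 91, 96, 99
n = 10
Index = 60/100 * 9 = 5.4000
Lower = data[5] = 89, Upper = data[6] = 90
P60 = 89 + 0.4000*(1) = 89.4000

P60 = 89.4000


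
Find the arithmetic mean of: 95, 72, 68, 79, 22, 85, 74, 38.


Sum = 95 + 72 + 68 + 79 + 22 + 85 + 74 + 38 = 533
n = 8
Mean = 533/8 = 66.6250

Mean = 66.6250


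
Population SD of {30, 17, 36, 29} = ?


Mean = 28.0000
Variance = 47.5000
SD = sqrt(47.5000) = 6.8920

SD = 6.8920


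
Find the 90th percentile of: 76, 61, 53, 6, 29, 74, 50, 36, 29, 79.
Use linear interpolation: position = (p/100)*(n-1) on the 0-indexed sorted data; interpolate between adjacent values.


Sorted: 6, 29, 29, 36, 50, 53, 61, 74, 76, 79
n = 10
Index = 90/100 * 9 = 8.1000
Lower = data[8] = 76, Upper = data[9] = 79
P90 = 76 + 0.1000*(3) = 76.3000

P90 = 76.3000


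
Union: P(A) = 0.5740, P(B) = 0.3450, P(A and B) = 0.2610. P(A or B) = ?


P(A∪B) = 0.5740 + 0.3450 - 0.2610
= 0.9190 - 0.2610
= 0.6580

P(A∪B) = 0.6580


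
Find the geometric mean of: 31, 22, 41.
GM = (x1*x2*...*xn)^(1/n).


Product = 31 × 22 × 41 = 27962
GM = 27962^(1/3) = 30.3521

GM = 30.3521


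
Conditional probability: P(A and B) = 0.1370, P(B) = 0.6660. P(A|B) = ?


P(A|B) = 0.1370/0.6660 = 0.2057

P(A|B) = 0.2057


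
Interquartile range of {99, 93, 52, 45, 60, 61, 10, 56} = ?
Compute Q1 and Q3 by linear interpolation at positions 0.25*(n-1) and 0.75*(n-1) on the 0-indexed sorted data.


Sorted: 10, 45, 52, 56, 60, 61, 93, 99
Q1 (25th %ile) = 50.2500
Q3 (75th %ile) = 69.0000
IQR = 69.0000 - 50.2500 = 18.7500

IQR = 18.7500


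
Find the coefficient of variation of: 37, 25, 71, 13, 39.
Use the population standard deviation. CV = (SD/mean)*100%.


Mean = 37.0000
SD = 19.3907
CV = (19.3907/37.0000)*100 = 52.4073%

CV = 52.4073%


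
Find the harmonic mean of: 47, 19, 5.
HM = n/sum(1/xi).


Sum of reciprocals = 1/47 + 1/19 + 1/5 = 0.273908
HM = 3/0.273908 = 10.9526

HM = 10.9526


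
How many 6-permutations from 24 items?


P(24,6) = 24!/18!
= 620448401733239439360000/6402373705728000
= 96909120

P(24,6) = 96909120


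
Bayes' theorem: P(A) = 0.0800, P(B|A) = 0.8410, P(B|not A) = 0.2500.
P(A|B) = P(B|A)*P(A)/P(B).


P(B) = P(B|A)*P(A) + P(B|A')*P(A')
= 0.8410*0.0800 + 0.2500*0.9200
= 0.067280 + 0.230000 = 0.297280
P(A|B) = 0.067280/0.297280 = 0.2263

P(A|B) = 0.2263


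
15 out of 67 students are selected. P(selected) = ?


P = 15/67 = 0.2239

P = 0.2239


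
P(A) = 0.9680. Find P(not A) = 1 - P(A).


P(not A) = 1 - 0.9680 = 0.0320

P(not A) = 0.0320


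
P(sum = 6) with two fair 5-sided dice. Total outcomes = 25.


Total outcomes = 5×5 = 25
Favorable (sum = 6): 5
P = 5/25 = 0.2000

P = 0.2000


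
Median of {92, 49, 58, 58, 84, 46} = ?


Sorted: 46, 49, 58, 58, 84, 92
n = 6 (even)
Middle values: 58 and 58
Median = (58+58)/2 = 58.0000

Median = 58.0000


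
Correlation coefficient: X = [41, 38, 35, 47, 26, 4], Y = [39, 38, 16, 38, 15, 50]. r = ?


Mean X = 31.8333, Mean Y = 32.6667
SD X = 13.969212, SD Y = 12.827921
Cov = -43.388889
r = -43.388889/(13.969212*12.827921) = -0.2421

r = -0.2421


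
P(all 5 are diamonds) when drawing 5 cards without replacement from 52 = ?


P(all diamonds) = (13/52) × (12/51) × (11/50) × (10/49) × (9/48)
= 0.0005

P = 0.0005


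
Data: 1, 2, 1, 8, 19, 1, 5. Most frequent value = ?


Frequencies: 1:3, 2:1, 5:1, 8:1, 19:1
Max frequency = 3
Mode = 1

Mode = 1


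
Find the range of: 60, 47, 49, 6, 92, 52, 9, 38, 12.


Max = 92, Min = 6
Range = 92 - 6 = 86

Range = 86


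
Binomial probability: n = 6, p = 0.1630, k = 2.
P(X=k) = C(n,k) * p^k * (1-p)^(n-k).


C(6,2) = 15
p^2 = 0.026569
(1-p)^4 = 0.490797
P = 15 * 0.026569 * 0.490797 = 0.1956

P(X=2) = 0.1956


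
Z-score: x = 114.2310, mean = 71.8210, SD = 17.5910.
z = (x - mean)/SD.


z = (114.2310 - 71.8210)/17.5910
= 42.4100/17.5910
= 2.4109

z = 2.4109


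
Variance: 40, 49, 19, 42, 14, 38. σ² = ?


Mean = 33.6667
Squared deviations: 40.1111, 235.1111, 215.1111, 69.4444, 386.7778, 18.7778
Sum = 965.3333
Variance = 965.3333/6 = 160.8889

Variance = 160.8889


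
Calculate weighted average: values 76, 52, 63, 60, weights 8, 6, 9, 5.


Numerator = 76*8 + 52*6 + 63*9 + 60*5 = 1787
Denominator = 8 + 6 + 9 + 5 = 28
WM = 1787/28 = 63.8214

WM = 63.8214


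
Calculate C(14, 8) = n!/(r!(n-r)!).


C(14,8) = 14!/(8! × 6!)
= 87178291200/(40320 × 720)
= 3003

C(14,8) = 3003


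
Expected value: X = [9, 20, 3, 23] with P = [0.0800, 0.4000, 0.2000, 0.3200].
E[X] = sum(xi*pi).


E[X] = 9*0.0800 + 20*0.4000 + 3*0.2000 + 23*0.3200
= 0.7200 + 8.0000 + 0.6000 + 7.3600
= 16.6800

E[X] = 16.6800


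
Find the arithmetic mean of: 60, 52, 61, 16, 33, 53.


Sum = 60 + 52 + 61 + 16 + 33 + 53 = 275
n = 6
Mean = 275/6 = 45.8333

Mean = 45.8333


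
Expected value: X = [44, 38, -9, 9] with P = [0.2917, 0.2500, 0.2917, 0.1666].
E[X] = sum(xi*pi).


E[X] = 44*0.2917 + 38*0.2500 - 9*0.2917 + 9*0.1666
= 12.8348 + 9.5000 - 2.6253 + 1.4994
= 21.2089

E[X] = 21.2089


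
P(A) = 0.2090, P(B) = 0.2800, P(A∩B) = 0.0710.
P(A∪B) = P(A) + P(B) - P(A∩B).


P(A∪B) = 0.2090 + 0.2800 - 0.0710
= 0.4890 - 0.0710
= 0.4180

P(A∪B) = 0.4180


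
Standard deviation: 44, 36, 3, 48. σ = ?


Mean = 32.7500
Variance = 313.6875
SD = sqrt(313.6875) = 17.7112

SD = 17.7112


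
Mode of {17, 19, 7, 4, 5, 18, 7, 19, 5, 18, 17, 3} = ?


Frequencies: 3:1, 4:1, 5:2, 7:2, 17:2, 18:2, 19:2
Max frequency = 2
Mode = 5, 7, 17, 18, 19

Mode = 5, 7, 17, 18, 19


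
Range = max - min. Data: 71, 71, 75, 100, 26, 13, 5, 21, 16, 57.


Max = 100, Min = 5
Range = 100 - 5 = 95

Range = 95


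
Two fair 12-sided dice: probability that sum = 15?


Total outcomes = 12×12 = 144
Favorable (sum = 15): 10
P = 10/144 = 0.0694

P = 0.0694


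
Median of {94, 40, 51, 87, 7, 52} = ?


Sorted: 7, 40, 51, 52, 87, 94
n = 6 (even)
Middle values: 51 and 52
Median = (51+52)/2 = 51.5000

Median = 51.5000


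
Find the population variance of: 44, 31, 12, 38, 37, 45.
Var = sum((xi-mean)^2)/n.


Mean = 34.5000
Squared deviations: 90.2500, 12.2500, 506.2500, 12.2500, 6.2500, 110.2500
Sum = 737.5000
Variance = 737.5000/6 = 122.9167

Variance = 122.9167


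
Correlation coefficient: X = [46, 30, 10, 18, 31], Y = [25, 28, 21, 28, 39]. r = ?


Mean X = 27.0000, Mean Y = 28.2000
SD X = 12.296341, SD Y = 5.979967
Cov = 21.200000
r = 21.200000/(12.296341*5.979967) = 0.2883

r = 0.2883


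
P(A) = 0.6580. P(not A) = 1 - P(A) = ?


P(not A) = 1 - 0.6580 = 0.3420

P(not A) = 0.3420


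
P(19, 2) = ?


P(19,2) = 19!/17!
= 121645100408832000/355687428096000
= 342

P(19,2) = 342


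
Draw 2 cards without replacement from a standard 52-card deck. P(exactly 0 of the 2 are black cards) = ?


Hypergeometric: P(X=0) = C(26,0)·C(26,2) / C(52,2)
= 1 × 325 / 1326
= 325/1326 = 0.2451

P = 0.2451


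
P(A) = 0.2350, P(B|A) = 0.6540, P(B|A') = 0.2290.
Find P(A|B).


P(B) = P(B|A)*P(A) + P(B|A')*P(A')
= 0.6540*0.2350 + 0.2290*0.7650
= 0.153690 + 0.175185 = 0.328875
P(A|B) = 0.153690/0.328875 = 0.4673

P(A|B) = 0.4673


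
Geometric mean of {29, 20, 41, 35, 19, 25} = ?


Product = 29 × 20 × 41 × 35 × 19 × 25 = 395342500
GM = 395342500^(1/6) = 27.0912

GM = 27.0912


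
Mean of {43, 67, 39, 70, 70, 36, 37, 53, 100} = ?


Sum = 43 + 67 + 39 + 70 + 70 + 36 + 37 + 53 + 100 = 515
n = 9
Mean = 515/9 = 57.2222

Mean = 57.2222


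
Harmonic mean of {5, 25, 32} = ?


Sum of reciprocals = 1/5 + 1/25 + 1/32 = 0.271250
HM = 3/0.271250 = 11.0599

HM = 11.0599


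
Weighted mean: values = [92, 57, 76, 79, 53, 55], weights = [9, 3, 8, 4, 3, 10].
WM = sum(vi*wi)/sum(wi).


Numerator = 92*9 + 57*3 + 76*8 + 79*4 + 53*3 + 55*10 = 2632
Denominator = 9 + 3 + 8 + 4 + 3 + 10 = 37
WM = 2632/37 = 71.1351

WM = 71.1351


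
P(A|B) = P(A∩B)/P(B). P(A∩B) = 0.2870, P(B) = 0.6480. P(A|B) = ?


P(A|B) = 0.2870/0.6480 = 0.4429

P(A|B) = 0.4429


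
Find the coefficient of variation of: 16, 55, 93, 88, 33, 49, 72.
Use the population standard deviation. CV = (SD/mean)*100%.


Mean = 58.0000
SD = 26.1861
CV = (26.1861/58.0000)*100 = 45.1485%

CV = 45.1485%


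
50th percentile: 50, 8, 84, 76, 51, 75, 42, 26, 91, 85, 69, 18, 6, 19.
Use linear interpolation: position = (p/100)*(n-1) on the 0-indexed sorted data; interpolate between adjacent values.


Sorted: 6, 8, 18, 19, 26, 42, 50, 51, 69, 75, 76, 84, 85, 91
n = 14
Index = 50/100 * 13 = 6.5000
Lower = data[6] = 50, Upper = data[7] = 51
P50 = 50 + 0.5000*(1) = 50.5000

P50 = 50.5000


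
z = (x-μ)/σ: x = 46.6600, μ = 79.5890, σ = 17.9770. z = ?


z = (46.6600 - 79.5890)/17.9770
= -32.9290/17.9770
= -1.8317

z = -1.8317


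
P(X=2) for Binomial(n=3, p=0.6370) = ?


C(3,2) = 3
p^2 = 0.405769
(1-p)^1 = 0.363000
P = 3 * 0.405769 * 0.363000 = 0.4419

P(X=2) = 0.4419


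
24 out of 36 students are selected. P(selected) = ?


P = 24/36 = 0.6667

P = 0.6667


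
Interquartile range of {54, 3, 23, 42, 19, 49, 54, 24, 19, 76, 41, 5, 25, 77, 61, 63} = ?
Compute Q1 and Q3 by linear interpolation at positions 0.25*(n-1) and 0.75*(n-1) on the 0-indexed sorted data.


Sorted: 3, 5, 19, 19, 23, 24, 25, 41, 42, 49, 54, 54, 61, 63, 76, 77
Q1 (25th %ile) = 22.0000
Q3 (75th %ile) = 55.7500
IQR = 55.7500 - 22.0000 = 33.7500

IQR = 33.7500


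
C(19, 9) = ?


C(19,9) = 19!/(9! × 10!)
= 121645100408832000/(362880 × 3628800)
= 92378

C(19,9) = 92378


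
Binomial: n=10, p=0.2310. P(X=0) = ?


C(10,0) = 1
p^0 = 1.000000
(1-p)^10 = 0.072321
P = 1 * 1.000000 * 0.072321 = 0.0723

P(X=0) = 0.0723


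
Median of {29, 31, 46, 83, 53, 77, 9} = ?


Sorted: 9, 29, 31, 46, 53, 77, 83
n = 7 (odd)
Middle value = 46

Median = 46


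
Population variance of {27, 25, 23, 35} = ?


Mean = 27.5000
Squared deviations: 0.2500, 6.2500, 20.2500, 56.2500
Sum = 83.0000
Variance = 83.0000/4 = 20.7500

Variance = 20.7500


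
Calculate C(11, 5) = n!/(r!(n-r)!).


C(11,5) = 11!/(5! × 6!)
= 39916800/(120 × 720)
= 462

C(11,5) = 462


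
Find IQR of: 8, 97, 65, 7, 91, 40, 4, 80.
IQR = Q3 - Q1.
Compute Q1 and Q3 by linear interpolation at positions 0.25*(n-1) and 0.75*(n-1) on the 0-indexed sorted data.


Sorted: 4, 7, 8, 40, 65, 80, 91, 97
Q1 (25th %ile) = 7.7500
Q3 (75th %ile) = 82.7500
IQR = 82.7500 - 7.7500 = 75.0000

IQR = 75.0000


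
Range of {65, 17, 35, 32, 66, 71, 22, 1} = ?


Max = 71, Min = 1
Range = 71 - 1 = 70

Range = 70


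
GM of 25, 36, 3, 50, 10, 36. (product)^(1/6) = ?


Product = 25 × 36 × 3 × 50 × 10 × 36 = 48600000
GM = 48600000^(1/6) = 19.1032

GM = 19.1032


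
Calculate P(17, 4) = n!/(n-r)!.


P(17,4) = 17!/13!
= 355687428096000/6227020800
= 57120

P(17,4) = 57120


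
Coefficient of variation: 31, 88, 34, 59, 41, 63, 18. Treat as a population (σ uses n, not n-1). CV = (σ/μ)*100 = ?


Mean = 47.7143
SD = 21.9722
CV = (21.9722/47.7143)*100 = 46.0494%

CV = 46.0494%


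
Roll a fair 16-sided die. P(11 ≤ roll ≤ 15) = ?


Favorable outcomes (11 ≤ roll ≤ 15): 5
Total outcomes = 16
P = 5/16 = 0.3125

P = 0.3125


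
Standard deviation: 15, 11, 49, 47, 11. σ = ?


Mean = 26.6000
Variance = 307.8400
SD = sqrt(307.8400) = 17.5454

SD = 17.5454


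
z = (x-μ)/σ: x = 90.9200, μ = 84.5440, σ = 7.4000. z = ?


z = (90.9200 - 84.5440)/7.4000
= 6.3760/7.4000
= 0.8616

z = 0.8616


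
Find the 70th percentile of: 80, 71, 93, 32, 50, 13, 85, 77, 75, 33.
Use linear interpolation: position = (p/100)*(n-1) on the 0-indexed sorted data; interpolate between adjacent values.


Sorted: 13, 32, 33, 50, 71, 75, 77, 80, 85, 93
n = 10
Index = 70/100 * 9 = 6.3000
Lower = data[6] = 77, Upper = data[7] = 80
P70 = 77 + 0.3000*(3) = 77.9000

P70 = 77.9000


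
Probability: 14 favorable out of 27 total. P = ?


P = 14/27 = 0.5185

P = 0.5185


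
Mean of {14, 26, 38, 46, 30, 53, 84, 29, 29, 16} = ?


Sum = 14 + 26 + 38 + 46 + 30 + 53 + 84 + 29 + 29 + 16 = 365
n = 10
Mean = 365/10 = 36.5000

Mean = 36.5000


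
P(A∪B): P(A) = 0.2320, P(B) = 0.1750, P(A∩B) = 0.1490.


P(A∪B) = 0.2320 + 0.1750 - 0.1490
= 0.4070 - 0.1490
= 0.2580

P(A∪B) = 0.2580


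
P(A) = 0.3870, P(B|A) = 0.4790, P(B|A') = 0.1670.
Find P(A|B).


P(B) = P(B|A)*P(A) + P(B|A')*P(A')
= 0.4790*0.3870 + 0.1670*0.6130
= 0.185373 + 0.102371 = 0.287744
P(A|B) = 0.185373/0.287744 = 0.6442

P(A|B) = 0.6442


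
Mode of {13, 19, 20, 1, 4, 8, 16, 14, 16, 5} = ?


Frequencies: 1:1, 4:1, 5:1, 8:1, 13:1, 14:1, 16:2, 19:1, 20:1
Max frequency = 2
Mode = 16

Mode = 16


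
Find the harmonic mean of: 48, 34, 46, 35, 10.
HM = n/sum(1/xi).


Sum of reciprocals = 1/48 + 1/34 + 1/46 + 1/35 + 1/10 = 0.200556
HM = 5/0.200556 = 24.9307

HM = 24.9307


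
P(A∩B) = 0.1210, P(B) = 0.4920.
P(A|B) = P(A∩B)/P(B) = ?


P(A|B) = 0.1210/0.4920 = 0.2459

P(A|B) = 0.2459


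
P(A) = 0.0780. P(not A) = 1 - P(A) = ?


P(not A) = 1 - 0.0780 = 0.9220

P(not A) = 0.9220


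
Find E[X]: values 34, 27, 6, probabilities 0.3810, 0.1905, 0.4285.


E[X] = 34*0.3810 + 27*0.1905 + 6*0.4285
= 12.9540 + 5.1435 + 2.5710
= 20.6685

E[X] = 20.6685


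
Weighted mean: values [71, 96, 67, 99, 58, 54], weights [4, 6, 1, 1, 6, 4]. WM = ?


Numerator = 71*4 + 96*6 + 67*1 + 99*1 + 58*6 + 54*4 = 1590
Denominator = 4 + 6 + 1 + 1 + 6 + 4 = 22
WM = 1590/22 = 72.2727

WM = 72.2727


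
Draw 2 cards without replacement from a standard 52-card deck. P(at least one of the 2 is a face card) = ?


P(at least one) = 1 - P(none)
P(none) = (40/52) × (39/51) = 0.588235
P(at least one) = 1 - 0.588235 = 0.4118

P = 0.4118
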